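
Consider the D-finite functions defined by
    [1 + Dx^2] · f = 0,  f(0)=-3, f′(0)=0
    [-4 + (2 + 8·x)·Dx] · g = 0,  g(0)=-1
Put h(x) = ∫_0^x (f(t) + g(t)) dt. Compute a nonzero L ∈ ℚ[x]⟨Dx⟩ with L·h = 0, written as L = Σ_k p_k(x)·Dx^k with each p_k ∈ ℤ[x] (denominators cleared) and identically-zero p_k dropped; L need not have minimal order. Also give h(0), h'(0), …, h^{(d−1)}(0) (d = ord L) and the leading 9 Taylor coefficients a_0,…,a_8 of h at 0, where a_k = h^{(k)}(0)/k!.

L = (-26 - 16·x - 32·x^2)·Dx + (-3 - 4·x + 48·x^2 + 64·x^3)·Dx^2 + (-26 - 16·x - 32·x^2)·Dx^3 + (-3 - 4·x + 48·x^2 + 64·x^3)·Dx^4  (order 4).
h: a_k = 0, -4, -1, 7/6, -1, 79/40, -14/3, 20161/1680, -33, …
ICs: h(0) = 0, h′(0) = -4, h′′(0) = -2, h′′′(0) = 7.

f: a_k = -3, 0, 3/2, 0, -1/8, 0, 1/240, 0, -1/13440, …
g: a_k = -1, -2, 2, -4, 10, -28, 84, -264, 858, …
h₀=f+g: left-lcm gives L₀, ord ≤ 3.
Integrate: L := L₀·Dx.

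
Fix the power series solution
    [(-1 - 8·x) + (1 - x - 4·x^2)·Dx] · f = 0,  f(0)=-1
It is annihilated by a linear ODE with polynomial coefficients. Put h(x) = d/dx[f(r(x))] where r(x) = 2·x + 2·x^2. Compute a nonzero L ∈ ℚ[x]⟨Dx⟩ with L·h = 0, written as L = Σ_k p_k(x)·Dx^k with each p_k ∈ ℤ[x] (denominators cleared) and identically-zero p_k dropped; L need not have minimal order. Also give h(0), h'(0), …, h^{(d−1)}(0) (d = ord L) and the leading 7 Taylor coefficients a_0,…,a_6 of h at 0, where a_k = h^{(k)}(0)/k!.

L = (22 + 204·x + 1260·x^2 + 4672·x^3 + 8736·x^4 + 7680·x^5 + 2560·x^6) + (-1 - 16·x + 6·x^2 + 420·x^3 + 1520·x^4 + 2400·x^5 + 1792·x^6 + 512·x^7)·Dx  (order 1).
h: a_k = -2, -44, -336, -2800, -20760, -149040, -1040256, …
ICs: h(0) = -2.

f: a_k = -1, -1, -5, -9, -29, -65, -181, …
h₀=f(r): pull back L_f along r ⇒ L₀.
h=h₀': d/dx-closure on L₀ ⇒ L.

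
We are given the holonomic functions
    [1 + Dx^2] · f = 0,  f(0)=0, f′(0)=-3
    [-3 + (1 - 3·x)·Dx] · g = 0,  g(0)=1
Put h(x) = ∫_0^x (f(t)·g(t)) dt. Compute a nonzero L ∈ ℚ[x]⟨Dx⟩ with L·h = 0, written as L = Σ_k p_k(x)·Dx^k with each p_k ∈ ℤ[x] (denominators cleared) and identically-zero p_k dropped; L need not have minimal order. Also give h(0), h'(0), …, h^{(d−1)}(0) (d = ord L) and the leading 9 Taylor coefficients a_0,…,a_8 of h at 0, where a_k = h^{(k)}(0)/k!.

f: a_k = 0, -3, 0, 1/2, 0, -1/40, 0, 1/1680, 0, …
g: a_k = 1, 3, 9, 27, 81, 243, 729, 2187, 6561, …
Product ⇒ symmetric product L₀, ord ≤ 2.
h=∫h₀ ⇒ L = L₀·Dx.
L = (-1 + 3·x)·Dx + 6·Dx^2 + (-1 + 3·x)·Dx^3  (order 3).
h: a_k = 0, 0, -3/2, -3, -53/8, -159/10, -9541/240, -4089/40, -3606497/13440, …
ICs: h(0) = 0, h′(0) = 0, h′′(0) = -3.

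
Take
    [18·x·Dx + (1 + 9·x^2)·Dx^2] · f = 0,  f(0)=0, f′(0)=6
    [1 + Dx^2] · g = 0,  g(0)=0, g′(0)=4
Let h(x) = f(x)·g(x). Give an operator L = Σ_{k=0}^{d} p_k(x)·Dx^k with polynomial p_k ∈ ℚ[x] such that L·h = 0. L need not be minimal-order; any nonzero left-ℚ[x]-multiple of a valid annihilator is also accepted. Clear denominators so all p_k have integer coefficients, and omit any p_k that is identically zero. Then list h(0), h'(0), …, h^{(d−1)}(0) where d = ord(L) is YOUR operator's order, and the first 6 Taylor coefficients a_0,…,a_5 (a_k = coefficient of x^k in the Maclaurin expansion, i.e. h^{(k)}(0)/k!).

L = (370 + 9594·x^2 + 4131·x^4 + 2916·x^6 + 6561·x^8) + (684·x + 6804·x^3 + 8748·x^5 + 26244·x^7)·Dx + (380 + 9792·x^2 + 5346·x^4 + 5832·x^6 + 13122·x^8)·Dx^2 + (684·x + 6804·x^3 + 8748·x^5 + 26244·x^7)·Dx^3 + (10 + 198·x^2 + 1215·x^4 + 2916·x^6 + 6561·x^8)·Dx^4  (order 4).
h: a_k = 0, 0, 24, 0, -76, 0, …
ICs: h(0) = 0, h′(0) = 0, h′′(0) = 48, h′′′(0) = 0.

f: a_k = 0, 6, 0, -18, 0, 486/5, …
g: a_k = 0, 4, 0, -2/3, 0, 1/30, …
f·g: L₀ = L_f ⊗_s L_g, ord ≤ 2·2.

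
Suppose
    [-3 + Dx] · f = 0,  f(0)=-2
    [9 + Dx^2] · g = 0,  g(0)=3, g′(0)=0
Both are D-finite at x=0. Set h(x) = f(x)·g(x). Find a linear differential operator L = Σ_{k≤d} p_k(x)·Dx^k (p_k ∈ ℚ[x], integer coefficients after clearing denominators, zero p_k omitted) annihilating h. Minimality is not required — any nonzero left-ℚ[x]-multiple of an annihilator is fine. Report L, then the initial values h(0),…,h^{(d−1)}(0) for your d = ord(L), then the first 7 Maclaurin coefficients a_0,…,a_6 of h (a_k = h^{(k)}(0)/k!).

L = 18 - 6·Dx + Dx^2  (order 2).
h: a_k = -6, -18, 0, 54, 81, 243/5, 0, …
ICs: h(0) = -6, h′(0) = -18.

f: a_k = -2, -6, -9, -9, -27/4, -81/20, -81/40, …
g: a_k = 3, 0, -27/2, 0, 81/8, 0, -243/80, …
h₀=f·g: eliminate ⇒ L₀, order ≤ 1·2.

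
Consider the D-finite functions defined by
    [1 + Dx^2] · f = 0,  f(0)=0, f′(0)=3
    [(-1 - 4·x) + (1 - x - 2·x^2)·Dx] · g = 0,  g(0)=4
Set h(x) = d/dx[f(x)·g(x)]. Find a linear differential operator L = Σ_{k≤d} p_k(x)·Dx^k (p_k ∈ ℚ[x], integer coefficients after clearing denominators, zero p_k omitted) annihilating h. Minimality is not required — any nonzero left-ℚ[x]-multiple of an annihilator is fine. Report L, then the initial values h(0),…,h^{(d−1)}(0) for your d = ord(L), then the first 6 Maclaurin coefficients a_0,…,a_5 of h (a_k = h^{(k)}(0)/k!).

f: a_k = 0, 3, 0, -1/2, 0, 1/40, …
g: a_k = 4, 4, 12, 20, 44, 84, …
h₀=f·g: eliminate ⇒ L₀, order ≤ 2·1.
Differentiate: ansatz ord ≤ ord L₀ ⇒ L.
L = (31 - 2·x - 3·x^2 + 4·x^3 + 4·x^4) + (10 + 42·x + 12·x^2 + 16·x^3)·Dx + (-3 + 2·x + 5·x^2 + 4·x^3 + 4·x^4)·Dx^2  (order 2).
h: a_k = 12, 24, 102, 232, 1261/2, 7263/5, …
ICs: h(0) = 12, h′(0) = 24.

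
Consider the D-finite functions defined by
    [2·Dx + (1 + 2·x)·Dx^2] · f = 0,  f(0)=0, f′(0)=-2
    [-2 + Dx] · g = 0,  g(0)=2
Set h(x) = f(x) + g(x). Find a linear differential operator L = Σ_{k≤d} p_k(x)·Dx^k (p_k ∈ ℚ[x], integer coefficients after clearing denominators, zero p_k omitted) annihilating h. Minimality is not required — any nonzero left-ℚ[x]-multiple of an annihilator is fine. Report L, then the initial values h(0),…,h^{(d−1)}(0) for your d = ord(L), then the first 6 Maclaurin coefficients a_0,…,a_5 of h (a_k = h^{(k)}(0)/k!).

f: a_k = 0, -2, 2, -8/3, 4, -32/5, …
g: a_k = 2, 4, 4, 8/3, 4/3, 8/15, …
f+g: L₀ = lclm(L_f,L_g), ord ≤ 2+1.
L = (-6 - 4·x)·Dx + (1 - 4·x - 4·x^2)·Dx^2 + (1 + 3·x + 2·x^2)·Dx^3  (order 3).
h: a_k = 2, 2, 6, 0, 16/3, -88/15, …
ICs: h(0) = 2, h′(0) = 2, h′′(0) = 12.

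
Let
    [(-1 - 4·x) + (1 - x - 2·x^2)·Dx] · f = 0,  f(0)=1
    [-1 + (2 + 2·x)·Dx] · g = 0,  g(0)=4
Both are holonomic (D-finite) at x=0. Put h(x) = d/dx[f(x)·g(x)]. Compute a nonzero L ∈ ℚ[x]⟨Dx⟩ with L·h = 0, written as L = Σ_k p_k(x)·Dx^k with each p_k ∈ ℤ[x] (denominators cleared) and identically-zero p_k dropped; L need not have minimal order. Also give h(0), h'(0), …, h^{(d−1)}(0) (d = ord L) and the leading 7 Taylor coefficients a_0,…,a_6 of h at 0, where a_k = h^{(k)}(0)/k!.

f: a_k = 1, 1, 3, 5, 11, 21, 43, …
g: a_k = 4, 2, -1/2, 1/4, -5/32, 7/64, -21/256, …
h₀=f·g: eliminate ⇒ L₀, order ≤ 1·1.
Derive L from L₀ (diff closure).
L = (9 + 20·x + 20·x^2) + (-2 - 2·x + 8·x^2 + 8·x^3)·Dx  (order 1).
h: a_k = 6, 27, 309/4, 1683/8, 33345/64, 160749/128, 1497321/512, …
ICs: h(0) = 6.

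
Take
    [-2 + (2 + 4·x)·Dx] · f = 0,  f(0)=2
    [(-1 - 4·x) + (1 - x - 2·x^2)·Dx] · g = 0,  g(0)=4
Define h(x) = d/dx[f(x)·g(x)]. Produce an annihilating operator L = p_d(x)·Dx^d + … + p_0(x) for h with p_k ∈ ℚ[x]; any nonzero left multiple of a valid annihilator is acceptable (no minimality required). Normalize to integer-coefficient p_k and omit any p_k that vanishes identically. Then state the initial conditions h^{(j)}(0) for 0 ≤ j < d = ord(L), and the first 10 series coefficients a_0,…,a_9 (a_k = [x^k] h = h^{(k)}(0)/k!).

f: a_k = 2, 2, -1, 1, -5/4, 7/4, -21/8, 33/8, -429/64, 715/64, …
g: a_k = 4, 4, 12, 20, 44, 84, 172, 340, 684, 1364, …
Sym-product of L_f,L_g gives L₀ (≤ ord 1).
Differentiate: ansatz ord ≤ ord L₀ ⇒ L.
L = (7 + 48·x + 99·x^2 + 100·x^3 + 60·x^4) + (-2 - 7·x - 3·x^2 + 22·x^3 + 44·x^4 + 24·x^5)·Dx  (order 1).
h: a_k = 16, 56, 192, 460, 1250, 2817, 6902, 30371/2, 281871/8, 1221645/16, …
ICs: h(0) = 16.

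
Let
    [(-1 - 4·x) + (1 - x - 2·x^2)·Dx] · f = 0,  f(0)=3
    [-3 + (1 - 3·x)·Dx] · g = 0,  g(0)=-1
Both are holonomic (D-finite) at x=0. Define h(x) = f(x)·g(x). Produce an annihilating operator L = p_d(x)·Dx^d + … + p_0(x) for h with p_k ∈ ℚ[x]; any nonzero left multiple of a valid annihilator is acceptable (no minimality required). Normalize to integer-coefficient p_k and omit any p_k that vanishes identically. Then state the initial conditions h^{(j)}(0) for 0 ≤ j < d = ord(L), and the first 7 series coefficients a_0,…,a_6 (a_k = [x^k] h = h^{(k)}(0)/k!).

f: a_k = 3, 3, 9, 15, 33, 63, 129, …
g: a_k = -1, -3, -9, -27, -81, -243, -729, …
h₀=f·g: eliminate ⇒ L₀, order ≤ 1·1.
L = (-4 + 2·x + 18·x^2) + (1 - 4·x + x^2 + 6·x^3)·Dx  (order 1).
h: a_k = -3, -12, -45, -150, -483, -1512, -4665, …
ICs: h(0) = -3.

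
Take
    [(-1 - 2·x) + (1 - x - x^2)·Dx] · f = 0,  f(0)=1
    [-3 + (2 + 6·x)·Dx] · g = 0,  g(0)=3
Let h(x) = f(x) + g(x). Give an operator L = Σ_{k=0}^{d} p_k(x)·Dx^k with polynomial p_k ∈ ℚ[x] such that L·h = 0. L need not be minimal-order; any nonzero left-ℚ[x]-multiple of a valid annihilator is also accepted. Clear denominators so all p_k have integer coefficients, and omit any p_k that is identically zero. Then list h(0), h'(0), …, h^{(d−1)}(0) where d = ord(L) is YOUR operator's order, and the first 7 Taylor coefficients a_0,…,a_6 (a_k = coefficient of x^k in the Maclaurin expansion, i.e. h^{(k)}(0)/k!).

f: a_k = 1, 1, 2, 3, 5, 8, 13, …
g: a_k = 3, 9/2, -27/8, 81/16, -1215/128, 5103/256, -45927/1024, …
f+g: L₀ = lclm(L_f,L_g), ord ≤ 1+1.
L = (-33 - 117·x - 117·x^2 - 90·x^3) + (25 + 102·x + 303·x^2 + 378·x^3 + 225·x^4)·Dx + (2 - 22·x - 90·x^2 + 38·x^3 + 198·x^4 + 90·x^5)·Dx^2  (order 2).
h: a_k = 4, 11/2, -11/8, 129/16, -575/128, 7151/256, -32615/1024, …
ICs: h(0) = 4, h′(0) = 11/2.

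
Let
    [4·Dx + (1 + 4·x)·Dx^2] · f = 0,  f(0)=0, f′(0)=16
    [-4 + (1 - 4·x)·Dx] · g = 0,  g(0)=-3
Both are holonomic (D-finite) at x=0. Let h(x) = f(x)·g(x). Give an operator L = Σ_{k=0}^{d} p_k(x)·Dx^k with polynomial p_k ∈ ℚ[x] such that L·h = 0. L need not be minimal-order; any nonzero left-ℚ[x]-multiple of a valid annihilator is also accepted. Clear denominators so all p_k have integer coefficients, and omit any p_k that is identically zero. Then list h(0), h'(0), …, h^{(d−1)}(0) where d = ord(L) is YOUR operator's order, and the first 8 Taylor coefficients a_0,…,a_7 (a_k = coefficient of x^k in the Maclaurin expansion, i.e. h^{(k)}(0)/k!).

L = 16 + (4 + 48·x)·Dx + (-1 + 16·x^2)·Dx^2  (order 2).
h: a_k = 0, -48, -96, -640, -1792, -48128/5, -151552/5, -5226496/35, …
ICs: h(0) = 0, h′(0) = -48.

f: a_k = 0, 16, -32, 256/3, -256, 4096/5, -8192/3, 65536/7, …
g: a_k = -3, -12, -48, -192, -768, -3072, -12288, -49152, …
Sym-product of L_f,L_g gives L₀ (≤ ord 2).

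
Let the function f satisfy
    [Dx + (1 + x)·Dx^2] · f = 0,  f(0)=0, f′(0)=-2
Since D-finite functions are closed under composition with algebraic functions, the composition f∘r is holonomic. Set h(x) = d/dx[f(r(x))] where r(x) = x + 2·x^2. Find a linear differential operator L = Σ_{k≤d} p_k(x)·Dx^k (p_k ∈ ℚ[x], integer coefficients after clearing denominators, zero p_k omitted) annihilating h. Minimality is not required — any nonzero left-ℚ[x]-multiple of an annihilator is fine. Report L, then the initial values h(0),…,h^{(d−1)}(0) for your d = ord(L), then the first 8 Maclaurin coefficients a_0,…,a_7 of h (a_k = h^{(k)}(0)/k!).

L = (-3 + 4·x + 8·x^2) + (1 + 5·x + 6·x^2 + 8·x^3)·Dx  (order 1).
h: a_k = -2, -6, 10, 2, -22, 18, 26, -62, …
ICs: h(0) = -2.

f: a_k = 0, -2, 1, -2/3, 1/2, -2/5, 1/3, -2/7, …
L₀ from L_f via x↦r, Dx↦r'^{-1}Dx.
Differentiate: ansatz ord ≤ ord L₀ ⇒ L.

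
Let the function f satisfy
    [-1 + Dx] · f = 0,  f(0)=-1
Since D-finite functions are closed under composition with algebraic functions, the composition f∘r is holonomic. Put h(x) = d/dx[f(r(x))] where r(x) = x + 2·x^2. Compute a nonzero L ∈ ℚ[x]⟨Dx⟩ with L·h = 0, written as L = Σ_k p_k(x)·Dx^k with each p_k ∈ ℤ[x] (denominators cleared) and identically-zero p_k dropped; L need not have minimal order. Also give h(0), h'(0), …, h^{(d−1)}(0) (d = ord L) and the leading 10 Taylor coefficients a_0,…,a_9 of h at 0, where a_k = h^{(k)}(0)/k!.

L = (5 + 8·x + 16·x^2) + (-1 - 4·x)·Dx  (order 1).
h: a_k = -1, -5, -13/2, -73/6, -281/24, -1741/120, -1697/144, -57233/5040, -328753/40320, -2389141/362880, …
ICs: h(0) = -1.

f: a_k = -1, -1, -1/2, -1/6, -1/24, -1/120, -1/720, -1/5040, -1/40320, -1/362880, …
f∘r: x↦r, Dx↦Dx/r' in L_f ⇒ L₀.
h=h₀': d/dx-closure on L₀ ⇒ L.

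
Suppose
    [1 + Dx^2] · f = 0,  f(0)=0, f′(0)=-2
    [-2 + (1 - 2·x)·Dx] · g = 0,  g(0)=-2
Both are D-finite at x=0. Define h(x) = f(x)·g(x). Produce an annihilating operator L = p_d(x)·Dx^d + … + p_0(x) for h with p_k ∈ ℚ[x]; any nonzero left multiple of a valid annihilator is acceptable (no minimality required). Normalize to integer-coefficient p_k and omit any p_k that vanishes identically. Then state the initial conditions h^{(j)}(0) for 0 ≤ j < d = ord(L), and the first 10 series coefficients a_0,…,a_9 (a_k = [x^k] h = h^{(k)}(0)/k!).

f: a_k = 0, -2, 0, 1/3, 0, -1/60, 0, 1/2520, 0, -1/181440, …
g: a_k = -2, -4, -8, -16, -32, -64, -128, -256, -512, -1024, …
h₀=f·g: eliminate ⇒ L₀, order ≤ 2·1.
L = (-1 + 2·x) + 4·Dx + (-1 + 2·x)·Dx^2  (order 2).
h: a_k = 0, 4, 8, 46/3, 92/3, 1841/30, 1841/15, 309287/1260, 309287/630, 12724951/12960, …
ICs: h(0) = 0, h′(0) = 4.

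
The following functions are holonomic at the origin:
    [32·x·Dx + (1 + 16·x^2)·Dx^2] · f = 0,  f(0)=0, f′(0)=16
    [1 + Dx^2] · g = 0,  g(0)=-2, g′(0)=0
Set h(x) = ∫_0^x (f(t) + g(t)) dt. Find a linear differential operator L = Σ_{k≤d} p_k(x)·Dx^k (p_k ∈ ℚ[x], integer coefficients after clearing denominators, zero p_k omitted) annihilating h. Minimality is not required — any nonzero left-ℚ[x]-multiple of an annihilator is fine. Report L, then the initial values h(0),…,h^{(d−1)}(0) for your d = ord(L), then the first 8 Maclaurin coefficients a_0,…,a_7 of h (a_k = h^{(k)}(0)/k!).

f: a_k = 0, 16, 0, -256/3, 0, 4096/5, 0, -65536/7, …
g: a_k = -2, 0, 1, 0, -1/12, 0, 1/360, 0, …
L₀ := lclm(L_f,L_g); ord L₀ ≤ 2+2.
h=∫₀ˣh₀: take L = L₀·Dx.
L = (-6112·x + 99328·x^3 + 8192·x^5)·Dx^2 + (-31 + 1072·x^2 + 25344·x^4 + 4096·x^6)·Dx^3 + (-6112·x + 99328·x^3 + 8192·x^5)·Dx^4 + (-31 + 1072·x^2 + 25344·x^4 + 4096·x^6)·Dx^5  (order 5).
h: a_k = 0, -2, 8, 1/3, -64/3, -1/60, 2048/15, 1/2520, …
ICs: h(0) = 0, h′(0) = -2, h′′(0) = 16, h′′′(0) = 2, h′′′′(0) = -512.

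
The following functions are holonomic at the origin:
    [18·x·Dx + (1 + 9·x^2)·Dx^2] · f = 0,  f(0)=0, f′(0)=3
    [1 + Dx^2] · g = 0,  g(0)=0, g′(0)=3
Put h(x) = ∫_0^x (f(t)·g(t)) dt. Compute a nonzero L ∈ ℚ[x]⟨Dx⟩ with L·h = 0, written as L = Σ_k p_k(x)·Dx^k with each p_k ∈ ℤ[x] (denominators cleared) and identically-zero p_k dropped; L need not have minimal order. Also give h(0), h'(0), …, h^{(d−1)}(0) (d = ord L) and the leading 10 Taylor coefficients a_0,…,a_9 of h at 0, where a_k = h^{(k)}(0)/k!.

L = (370 + 9594·x^2 + 4131·x^4 + 2916·x^6 + 6561·x^8)·Dx + (684·x + 6804·x^3 + 8748·x^5 + 26244·x^7)·Dx^2 + (380 + 9792·x^2 + 5346·x^4 + 5832·x^6 + 13122·x^8)·Dx^3 + (684·x + 6804·x^3 + 8748·x^5 + 26244·x^7)·Dx^4 + (10 + 198·x^2 + 1215·x^4 + 2916·x^6 + 6561·x^8)·Dx^5  (order 5).
h: a_k = 0, 0, 0, 3, 0, -57/10, 0, 1203/56, 0, -15389/144, …
ICs: h(0) = 0, h′(0) = 0, h′′(0) = 0, h′′′(0) = 18, h′′′′(0) = 0.

f: a_k = 0, 3, 0, -9, 0, 243/5, 0, -2187/7, 0, 2187, …
g: a_k = 0, 3, 0, -1/2, 0, 1/40, 0, -1/1680, 0, 1/120960, …
f·g: L₀ = L_f ⊗_s L_g, ord ≤ 2·2.
Integrate: L := L₀·Dx.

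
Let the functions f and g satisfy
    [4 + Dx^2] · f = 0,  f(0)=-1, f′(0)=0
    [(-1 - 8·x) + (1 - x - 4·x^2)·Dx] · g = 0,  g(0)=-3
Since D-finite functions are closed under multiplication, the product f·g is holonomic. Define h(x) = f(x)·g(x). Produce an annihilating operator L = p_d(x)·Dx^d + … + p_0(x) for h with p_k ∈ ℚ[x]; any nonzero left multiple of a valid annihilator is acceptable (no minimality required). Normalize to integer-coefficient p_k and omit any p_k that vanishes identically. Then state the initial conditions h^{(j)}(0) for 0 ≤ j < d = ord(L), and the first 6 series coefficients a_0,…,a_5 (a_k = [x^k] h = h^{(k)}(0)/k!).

L = (4 + 4·x + 16·x^2) + (2 + 16·x)·Dx + (-1 + x + 4·x^2)·Dx^2  (order 2).
h: a_k = 3, 3, 9, 21, 59, 143, …
ICs: h(0) = 3, h′(0) = 3.

f: a_k = -1, 0, 2, 0, -2/3, 0, …
g: a_k = -3, -3, -15, -27, -87, -195, …
Sym-product of L_f,L_g gives L₀ (≤ ord 2).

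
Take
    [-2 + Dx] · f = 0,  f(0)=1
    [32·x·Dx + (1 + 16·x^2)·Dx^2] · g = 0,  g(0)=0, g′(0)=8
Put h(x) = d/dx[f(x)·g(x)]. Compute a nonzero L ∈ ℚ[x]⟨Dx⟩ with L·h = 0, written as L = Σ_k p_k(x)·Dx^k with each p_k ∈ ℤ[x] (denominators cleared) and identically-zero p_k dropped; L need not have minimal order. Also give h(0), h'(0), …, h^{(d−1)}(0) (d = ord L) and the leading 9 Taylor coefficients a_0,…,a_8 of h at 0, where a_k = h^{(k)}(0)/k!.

f: a_k = 1, 2, 2, 4/3, 2/3, 4/15, 4/45, 8/315, 2/315, …
g: a_k = 0, 8, 0, -128/3, 0, 2048/5, 0, -32768/7, 0, …
h₀=f·g: eliminate ⇒ L₀, order ≤ 1·2.
h₀' ⇒ L via d/dx closure of L₀.
L = (-28 - 128·x + 1664·x^2 - 2048·x^3 + 1024·x^4) + (12 + 96·x - 896·x^2 + 1536·x^3 - 1024·x^4)·Dx + (1 - 16·x + 32·x^2 - 256·x^3 + 256·x^4)·Dx^2  (order 2).
h: a_k = 8, 32, -80, -896/3, 1648, 13760/3, -408416/15, -22244864/315, 46457392/105, …
ICs: h(0) = 8, h′(0) = 32.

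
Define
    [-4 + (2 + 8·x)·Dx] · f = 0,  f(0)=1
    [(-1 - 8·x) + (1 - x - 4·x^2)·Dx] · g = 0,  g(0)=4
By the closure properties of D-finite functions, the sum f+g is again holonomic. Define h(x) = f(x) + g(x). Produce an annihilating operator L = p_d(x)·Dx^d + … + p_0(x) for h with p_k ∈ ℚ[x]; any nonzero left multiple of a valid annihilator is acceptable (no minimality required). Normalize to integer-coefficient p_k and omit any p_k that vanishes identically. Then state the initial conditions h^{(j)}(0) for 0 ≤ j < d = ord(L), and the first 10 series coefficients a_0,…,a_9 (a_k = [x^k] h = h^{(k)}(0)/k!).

f: a_k = 1, 2, -2, 4, -10, 28, -84, 264, -858, 2860, …
g: a_k = 4, 4, 20, 36, 116, 260, 724, 1764, 4660, 11716, …
Weyl lclm of L_f,L_g ⇒ L₀ (ord ≤ 2).
L = (24 + 156·x + 336·x^2 + 640·x^3) + (-14 - 96·x - 420·x^2 - 1184·x^3 - 1600·x^4)·Dx + (-1 + 11·x + 90·x^2 + 24·x^3 - 544·x^4 - 640·x^5)·Dx^2  (order 2).
h: a_k = 5, 6, 18, 40, 106, 288, 640, 2028, 3802, 14576, …
ICs: h(0) = 5, h′(0) = 6.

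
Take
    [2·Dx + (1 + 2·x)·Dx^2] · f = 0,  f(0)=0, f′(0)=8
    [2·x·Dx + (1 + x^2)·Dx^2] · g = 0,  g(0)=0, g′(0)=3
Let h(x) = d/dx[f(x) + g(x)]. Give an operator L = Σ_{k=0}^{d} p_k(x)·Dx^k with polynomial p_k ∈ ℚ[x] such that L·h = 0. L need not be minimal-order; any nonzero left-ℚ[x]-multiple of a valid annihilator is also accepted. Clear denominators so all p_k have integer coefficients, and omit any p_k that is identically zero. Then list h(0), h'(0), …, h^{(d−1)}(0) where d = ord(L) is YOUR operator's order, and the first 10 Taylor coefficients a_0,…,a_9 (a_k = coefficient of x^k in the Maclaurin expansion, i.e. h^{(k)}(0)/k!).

f: a_k = 0, 8, -8, 32/3, -16, 128/5, -128/3, 512/7, -128, 2048/9, …
g: a_k = 0, 3, 0, -1, 0, 3/5, 0, -3/7, 0, 1/3, …
Weyl lclm of L_f,L_g ⇒ L₀ (ord ≤ 4).
h₀' ⇒ L via d/dx closure of L₀.
L = (-2 - 12·x + 6·x^2 + 4·x^3) + (-5 - 4·x - 9·x^2 + 12·x^3 + 8·x^4)·Dx + (-1 - x + 2·x^2 + x^3 + 3·x^4 + 2·x^5)·Dx^2  (order 2).
h: a_k = 11, -16, 29, -64, 131, -256, 509, -1024, 2051, -4096, …
ICs: h(0) = 11, h′(0) = -16.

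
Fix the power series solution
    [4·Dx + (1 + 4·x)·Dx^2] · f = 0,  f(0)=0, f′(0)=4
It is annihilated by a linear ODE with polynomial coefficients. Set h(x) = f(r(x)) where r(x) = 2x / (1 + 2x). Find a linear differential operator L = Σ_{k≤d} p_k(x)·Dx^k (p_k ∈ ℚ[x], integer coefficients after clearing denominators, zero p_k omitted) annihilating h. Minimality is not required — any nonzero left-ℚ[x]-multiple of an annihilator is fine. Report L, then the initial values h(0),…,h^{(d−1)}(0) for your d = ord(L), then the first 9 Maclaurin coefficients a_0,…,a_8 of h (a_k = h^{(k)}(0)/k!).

L = (12 + 40·x)·Dx + (1 + 12·x + 20·x^2)·Dx^2  (order 2).
h: a_k = 0, 8, -48, 992/3, -2496, 99968/5, -166656, 9999872/7, -12499968, …
ICs: h(0) = 0, h′(0) = 8.

f: a_k = 0, 4, -8, 64/3, -64, 1024/5, -2048/3, 16384/7, -8192, …
h₀=f(r): pull back L_f along r ⇒ L₀.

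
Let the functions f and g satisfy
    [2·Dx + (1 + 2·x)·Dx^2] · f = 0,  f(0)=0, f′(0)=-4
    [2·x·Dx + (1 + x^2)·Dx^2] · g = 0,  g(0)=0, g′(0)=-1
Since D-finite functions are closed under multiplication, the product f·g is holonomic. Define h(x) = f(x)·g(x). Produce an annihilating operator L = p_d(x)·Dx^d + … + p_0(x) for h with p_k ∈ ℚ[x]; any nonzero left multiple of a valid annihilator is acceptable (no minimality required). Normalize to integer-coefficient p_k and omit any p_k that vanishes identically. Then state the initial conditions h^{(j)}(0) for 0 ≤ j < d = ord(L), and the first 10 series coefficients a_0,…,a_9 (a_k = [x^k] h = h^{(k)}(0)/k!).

L = (24 + 80·x + 88·x^2 + 240·x^3 + 240·x^4 + 208·x^5 + 16·x^7)·Dx + (12 + 80·x + 332·x^2 + 608·x^3 + 880·x^4 + 744·x^5 + 560·x^6 + 24·x^7 + 56·x^8)·Dx^2 + (12 + 52·x + 168·x^2 + 372·x^3 + 516·x^4 + 564·x^5 + 384·x^6 + 276·x^7 + 24·x^8 + 32·x^9)·Dx^3 + (2 + 12·x + 34·x^2 + 64·x^3 + 87·x^4 + 96·x^5 + 84·x^6 + 48·x^7 + 33·x^8 + 4·x^9 + 4·x^10)·Dx^4  (order 4).
h: a_k = 0, 0, 4, -4, 4, -20/3, 532/45, -292/15, 164/5, -18244/315, …
ICs: h(0) = 0, h′(0) = 0, h′′(0) = 8, h′′′(0) = -24.

f: a_k = 0, -4, 4, -16/3, 8, -64/5, 64/3, -256/7, 64, -1024/9, …
g: a_k = 0, -1, 0, 1/3, 0, -1/5, 0, 1/7, 0, -1/9, …
Product ⇒ symmetric product L₀, ord ≤ 4.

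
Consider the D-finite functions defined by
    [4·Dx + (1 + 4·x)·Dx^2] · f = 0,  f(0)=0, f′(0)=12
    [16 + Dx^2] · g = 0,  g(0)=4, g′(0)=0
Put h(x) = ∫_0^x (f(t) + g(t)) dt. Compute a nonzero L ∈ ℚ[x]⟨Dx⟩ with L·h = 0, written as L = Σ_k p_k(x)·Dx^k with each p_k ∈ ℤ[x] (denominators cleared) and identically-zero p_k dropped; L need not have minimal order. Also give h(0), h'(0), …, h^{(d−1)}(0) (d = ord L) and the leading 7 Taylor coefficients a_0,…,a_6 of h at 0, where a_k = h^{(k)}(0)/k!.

L = (448 + 512·x + 1024·x^2)·Dx^2 + (48 + 320·x + 768·x^2 + 1024·x^3)·Dx^3 + (28 + 32·x + 64·x^2)·Dx^4 + (3 + 20·x + 48·x^2 + 64·x^3)·Dx^5  (order 5).
h: a_k = 0, 4, 6, -56/3, 16, -448/15, 512/5, …
ICs: h(0) = 0, h′(0) = 4, h′′(0) = 12, h′′′(0) = -112, h′′′′(0) = 384.

f: a_k = 0, 12, -24, 64, -192, 3072/5, -2048, …
g: a_k = 4, 0, -32, 0, 128/3, 0, -1024/45, …
Weyl lclm of L_f,L_g ⇒ L₀ (ord ≤ 4).
Integrate: L := L₀·Dx.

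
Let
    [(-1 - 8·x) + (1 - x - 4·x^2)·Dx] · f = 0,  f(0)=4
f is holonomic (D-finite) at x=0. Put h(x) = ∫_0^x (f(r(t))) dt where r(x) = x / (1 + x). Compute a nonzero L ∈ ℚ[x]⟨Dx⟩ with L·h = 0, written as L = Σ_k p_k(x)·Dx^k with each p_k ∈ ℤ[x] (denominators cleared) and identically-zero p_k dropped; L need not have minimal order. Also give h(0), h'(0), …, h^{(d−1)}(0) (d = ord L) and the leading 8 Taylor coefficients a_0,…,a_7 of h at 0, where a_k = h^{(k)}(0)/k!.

f: a_k = 4, 4, 20, 36, 116, 260, 724, 1764, …
h₀=f(r): pull back L_f along r ⇒ L₀.
h=∫h₀ ⇒ L = L₀·Dx.
L = (1 + 9·x)·Dx + (-1 - 2·x + 3·x^2 + 4·x^3)·Dx^2  (order 2).
h: a_k = 0, 4, 2, 16/3, 0, 64/5, -32/3, 320/7, …
ICs: h(0) = 0, h′(0) = 4.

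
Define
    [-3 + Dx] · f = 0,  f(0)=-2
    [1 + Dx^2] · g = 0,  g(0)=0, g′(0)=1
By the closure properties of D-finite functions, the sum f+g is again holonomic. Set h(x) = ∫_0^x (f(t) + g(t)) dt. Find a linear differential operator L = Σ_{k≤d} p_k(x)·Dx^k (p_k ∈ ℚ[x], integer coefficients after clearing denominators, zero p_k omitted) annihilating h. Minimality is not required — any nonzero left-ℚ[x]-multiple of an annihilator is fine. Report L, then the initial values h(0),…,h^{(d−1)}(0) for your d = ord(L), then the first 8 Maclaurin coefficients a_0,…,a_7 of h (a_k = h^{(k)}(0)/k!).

f: a_k = -2, -6, -9, -9, -27/4, -81/20, -81/40, -243/280, …
g: a_k = 0, 1, 0, -1/6, 0, 1/120, 0, -1/5040, …
Sum ⇒ L₀ = lclm(L_f,L_g) in ℚ(x)⟨Dx⟩.
h=∫₀ˣh₀: take L = L₀·Dx.
L = -3·Dx + Dx^2 - 3·Dx^3 + Dx^4  (order 4).
h: a_k = 0, -2, -5/2, -3, -55/24, -27/20, -97/144, -81/280, …
ICs: h(0) = 0, h′(0) = -2, h′′(0) = -5, h′′′(0) = -18.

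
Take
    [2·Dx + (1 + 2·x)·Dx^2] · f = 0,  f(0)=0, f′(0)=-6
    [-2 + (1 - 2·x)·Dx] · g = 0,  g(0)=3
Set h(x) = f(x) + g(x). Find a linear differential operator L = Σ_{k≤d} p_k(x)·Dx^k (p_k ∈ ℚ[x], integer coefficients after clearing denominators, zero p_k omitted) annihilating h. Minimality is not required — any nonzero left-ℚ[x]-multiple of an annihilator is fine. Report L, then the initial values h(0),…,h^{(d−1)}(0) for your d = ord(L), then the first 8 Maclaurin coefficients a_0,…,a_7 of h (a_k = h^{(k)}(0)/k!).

L = (-40 - 16·x)·Dx + (-8 - 64·x - 32·x^2)·Dx^2 + (3 + 2·x - 12·x^2 - 8·x^3)·Dx^3  (order 3).
h: a_k = 3, 0, 18, 16, 60, 384/5, 224, 2304/7, …
ICs: h(0) = 3, h′(0) = 0, h′′(0) = 36.

f: a_k = 0, -6, 6, -8, 12, -96/5, 32, -384/7, …
g: a_k = 3, 6, 12, 24, 48, 96, 192, 384, …
L₀ := lclm(L_f,L_g); ord L₀ ≤ 2+1.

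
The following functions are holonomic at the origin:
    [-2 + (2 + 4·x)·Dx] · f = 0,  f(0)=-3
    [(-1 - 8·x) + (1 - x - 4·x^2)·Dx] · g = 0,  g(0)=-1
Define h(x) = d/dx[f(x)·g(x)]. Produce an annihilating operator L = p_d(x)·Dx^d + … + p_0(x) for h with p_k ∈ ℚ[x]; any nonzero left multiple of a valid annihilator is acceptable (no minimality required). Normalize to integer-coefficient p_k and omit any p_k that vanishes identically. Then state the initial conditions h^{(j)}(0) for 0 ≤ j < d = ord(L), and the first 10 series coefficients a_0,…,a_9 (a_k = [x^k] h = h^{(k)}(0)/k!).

L = (11 + 84·x + 243·x^2 + 360·x^3 + 240·x^4) + (-2 - 11·x - 9·x^2 + 58·x^3 + 144·x^4 + 96·x^5)·Dx  (order 1).
h: a_k = 6, 33, 126, 849/2, 5535/4, 33471/8, 25347/2, 587481/16, 6824709/64, 38628795/128, …
ICs: h(0) = 6.

f: a_k = -3, -3, 3/2, -3/2, 15/8, -21/8, 63/16, -99/16, 1287/128, -2145/128, …
g: a_k = -1, -1, -5, -9, -29, -65, -181, -441, -1165, -2929, …
Sym-product of L_f,L_g gives L₀ (≤ ord 1).
Derive L from L₀ (diff closure).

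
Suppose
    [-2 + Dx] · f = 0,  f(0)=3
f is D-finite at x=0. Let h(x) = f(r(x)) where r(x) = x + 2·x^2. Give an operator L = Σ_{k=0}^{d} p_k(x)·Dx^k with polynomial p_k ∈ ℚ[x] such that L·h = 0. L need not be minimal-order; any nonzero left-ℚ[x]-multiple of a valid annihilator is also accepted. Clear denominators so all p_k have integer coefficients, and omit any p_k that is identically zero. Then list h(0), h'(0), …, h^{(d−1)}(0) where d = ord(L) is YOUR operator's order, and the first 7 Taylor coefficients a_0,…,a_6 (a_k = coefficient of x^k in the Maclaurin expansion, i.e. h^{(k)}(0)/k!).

L = (-2 - 8·x) + Dx  (order 1).
h: a_k = 3, 6, 18, 28, 50, 324/5, 1324/15, …
ICs: h(0) = 3.

f: a_k = 3, 6, 6, 4, 2, 4/5, 4/15, …
L₀ from L_f via x↦r, Dx↦r'^{-1}Dx.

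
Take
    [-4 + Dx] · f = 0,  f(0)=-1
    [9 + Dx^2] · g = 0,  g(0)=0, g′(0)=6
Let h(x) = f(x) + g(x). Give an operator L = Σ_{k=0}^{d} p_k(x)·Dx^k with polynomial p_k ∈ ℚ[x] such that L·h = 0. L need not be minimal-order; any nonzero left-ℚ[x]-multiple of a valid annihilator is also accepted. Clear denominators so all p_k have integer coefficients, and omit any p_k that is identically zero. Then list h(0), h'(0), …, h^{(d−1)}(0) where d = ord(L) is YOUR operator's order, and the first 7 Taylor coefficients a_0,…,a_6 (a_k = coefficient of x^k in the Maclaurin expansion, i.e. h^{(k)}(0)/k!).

L = -36 + 9·Dx - 4·Dx^2 + Dx^3  (order 3).
h: a_k = -1, 2, -8, -59/3, -32/3, -269/60, -256/45, …
ICs: h(0) = -1, h′(0) = 2, h′′(0) = -16.

f: a_k = -1, -4, -8, -32/3, -32/3, -128/15, -256/45, …
g: a_k = 0, 6, 0, -9, 0, 81/20, 0, …
h₀=f+g: left-lcm gives L₀, ord ≤ 3.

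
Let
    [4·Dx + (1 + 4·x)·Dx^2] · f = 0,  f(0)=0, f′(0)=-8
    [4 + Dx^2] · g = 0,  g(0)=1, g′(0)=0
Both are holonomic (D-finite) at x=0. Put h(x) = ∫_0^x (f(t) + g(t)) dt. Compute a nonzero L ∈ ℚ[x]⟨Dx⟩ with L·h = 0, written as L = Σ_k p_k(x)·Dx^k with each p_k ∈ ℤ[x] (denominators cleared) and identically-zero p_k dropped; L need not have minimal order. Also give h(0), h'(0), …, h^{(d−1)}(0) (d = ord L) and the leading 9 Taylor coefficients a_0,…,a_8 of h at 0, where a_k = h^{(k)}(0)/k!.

f: a_k = 0, -8, 16, -128/3, 128, -2048/5, 4096/3, -32768/7, 16384, …
g: a_k = 1, 0, -2, 0, 2/3, 0, -4/45, 0, 2/315, …
Weyl lclm of L_f,L_g ⇒ L₀ (ord ≤ 4).
h=∫h₀ ⇒ L = L₀·Dx.
L = (400 + 128·x + 256·x^2)·Dx^2 + (36 + 176·x + 192·x^2 + 256·x^3)·Dx^3 + (100 + 32·x + 64·x^2)·Dx^4 + (9 + 44·x + 48·x^2 + 64·x^3)·Dx^5  (order 5).
h: a_k = 0, 1, -4, 14/3, -32/3, 386/15, -1024/15, 61436/315, -4096/7, …
ICs: h(0) = 0, h′(0) = 1, h′′(0) = -8, h′′′(0) = 28, h′′′′(0) = -256.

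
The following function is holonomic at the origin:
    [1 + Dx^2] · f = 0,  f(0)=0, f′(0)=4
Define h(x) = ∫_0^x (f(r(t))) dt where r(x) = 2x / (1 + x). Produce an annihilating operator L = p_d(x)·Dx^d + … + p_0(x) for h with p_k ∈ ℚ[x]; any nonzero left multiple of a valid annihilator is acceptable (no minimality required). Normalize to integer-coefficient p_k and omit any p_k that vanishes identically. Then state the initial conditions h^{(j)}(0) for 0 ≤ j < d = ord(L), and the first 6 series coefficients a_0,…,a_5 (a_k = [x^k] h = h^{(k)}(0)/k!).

f: a_k = 0, 4, 0, -2/3, 0, 1/30, …
f∘r: x↦r, Dx↦Dx/r' in L_f ⇒ L₀.
∫: right-multiply L₀ by Dx.
L = 4·Dx + (2 + 6·x + 6·x^2 + 2·x^3)·Dx^2 + (1 + 4·x + 6·x^2 + 4·x^3 + x^4)·Dx^3  (order 3).
h: a_k = 0, 0, 4, -8/3, 2/3, 8/5, …
ICs: h(0) = 0, h′(0) = 0, h′′(0) = 8.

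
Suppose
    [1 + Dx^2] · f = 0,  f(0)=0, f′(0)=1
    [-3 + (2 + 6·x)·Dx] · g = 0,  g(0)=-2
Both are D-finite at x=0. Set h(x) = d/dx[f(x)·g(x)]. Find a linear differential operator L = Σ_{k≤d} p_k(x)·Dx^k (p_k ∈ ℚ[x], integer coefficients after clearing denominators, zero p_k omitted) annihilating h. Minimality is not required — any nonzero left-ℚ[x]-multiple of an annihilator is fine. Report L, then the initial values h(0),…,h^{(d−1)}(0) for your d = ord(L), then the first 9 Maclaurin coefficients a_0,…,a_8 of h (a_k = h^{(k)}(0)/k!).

f: a_k = 0, 1, 0, -1/6, 0, 1/120, 0, -1/5040, 0, …
g: a_k = -2, -3, 9/4, -27/8, 405/64, -1701/128, 15309/512, -72171/1024, 2814669/16384, …
f·g: L₀ = L_f ⊗_s L_g, ord ≤ 2·1.
Derive L from L₀ (diff closure).
L = (133 + 2352·x + 4104·x^2 + 1728·x^3 + 1296·x^4) + (276 + 540·x - 1296·x^2 - 1296·x^3)·Dx + (124 + 840·x + 1836·x^2 + 1728·x^3 + 1296·x^4)·Dx^2  (order 2).
h: a_k = -2, -6, 31/4, -23/2, 5699/192, -24483/320, 4655323/23040, -1468555/2688, 7750542983/5160960, …
ICs: h(0) = -2, h′(0) = -6.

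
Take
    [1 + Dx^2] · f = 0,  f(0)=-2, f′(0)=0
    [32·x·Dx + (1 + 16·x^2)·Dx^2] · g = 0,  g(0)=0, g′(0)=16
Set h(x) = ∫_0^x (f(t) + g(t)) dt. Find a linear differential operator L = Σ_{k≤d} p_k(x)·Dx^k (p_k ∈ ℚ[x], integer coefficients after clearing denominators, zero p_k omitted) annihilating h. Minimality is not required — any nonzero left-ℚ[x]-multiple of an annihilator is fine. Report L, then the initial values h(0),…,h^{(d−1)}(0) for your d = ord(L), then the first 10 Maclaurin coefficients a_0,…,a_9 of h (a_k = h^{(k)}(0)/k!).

L = (-6112·x + 99328·x^3 + 8192·x^5)·Dx^2 + (-31 + 1072·x^2 + 25344·x^4 + 4096·x^6)·Dx^3 + (-6112·x + 99328·x^3 + 8192·x^5)·Dx^4 + (-31 + 1072·x^2 + 25344·x^4 + 4096·x^6)·Dx^5  (order 5).
h: a_k = 0, -2, 8, 1/3, -64/3, -1/60, 2048/15, 1/2520, -8192/7, -1/181440, …
ICs: h(0) = 0, h′(0) = -2, h′′(0) = 16, h′′′(0) = 2, h′′′′(0) = -512.

f: a_k = -2, 0, 1, 0, -1/12, 0, 1/360, 0, -1/20160, 0, …
g: a_k = 0, 16, 0, -256/3, 0, 4096/5, 0, -65536/7, 0, 1048576/9, …
Sum ⇒ L₀ = lclm(L_f,L_g) in ℚ(x)⟨Dx⟩.
h=∫h₀ ⇒ L = L₀·Dx.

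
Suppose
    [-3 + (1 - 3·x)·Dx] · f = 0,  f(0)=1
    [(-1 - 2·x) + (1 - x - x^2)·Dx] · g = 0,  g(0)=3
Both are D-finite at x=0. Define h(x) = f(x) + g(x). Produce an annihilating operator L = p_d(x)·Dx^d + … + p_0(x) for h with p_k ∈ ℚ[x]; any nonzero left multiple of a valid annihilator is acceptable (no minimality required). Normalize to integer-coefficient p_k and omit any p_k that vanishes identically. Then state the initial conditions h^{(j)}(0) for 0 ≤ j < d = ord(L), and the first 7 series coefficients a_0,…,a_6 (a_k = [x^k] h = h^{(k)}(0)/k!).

L = (-6 - 36·x + 18·x^2 - 18·x^3) + (14 - 18·x - 24·x^2 + 18·x^3 - 36·x^4)·Dx + (-2 + 10·x - 15·x^2 + 10·x^3 - 9·x^5)·Dx^2  (order 2).
h: a_k = 4, 6, 15, 36, 96, 267, 768, …
ICs: h(0) = 4, h′(0) = 6.

f: a_k = 1, 3, 9, 27, 81, 243, 729, …
g: a_k = 3, 3, 6, 9, 15, 24, 39, …
f+g: L₀ = lclm(L_f,L_g), ord ≤ 1+1.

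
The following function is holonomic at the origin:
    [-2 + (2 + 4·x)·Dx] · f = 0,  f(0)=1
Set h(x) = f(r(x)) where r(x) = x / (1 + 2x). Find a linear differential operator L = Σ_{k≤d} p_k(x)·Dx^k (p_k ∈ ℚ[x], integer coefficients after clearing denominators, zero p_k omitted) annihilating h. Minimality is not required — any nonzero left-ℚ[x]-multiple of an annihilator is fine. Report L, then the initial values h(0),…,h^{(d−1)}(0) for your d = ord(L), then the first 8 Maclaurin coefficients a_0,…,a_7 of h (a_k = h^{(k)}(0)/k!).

f: a_k = 1, 1, -1/2, 1/2, -5/8, 7/8, -21/16, 33/16, …
L₀ from L_f via x↦r, Dx↦r'^{-1}Dx.
L = -1 + (1 + 6·x + 8·x^2)·Dx  (order 1).
h: a_k = 1, 1, -5/2, 13/2, -141/8, 399/8, -2353/16, 7205/16, …
ICs: h(0) = 1.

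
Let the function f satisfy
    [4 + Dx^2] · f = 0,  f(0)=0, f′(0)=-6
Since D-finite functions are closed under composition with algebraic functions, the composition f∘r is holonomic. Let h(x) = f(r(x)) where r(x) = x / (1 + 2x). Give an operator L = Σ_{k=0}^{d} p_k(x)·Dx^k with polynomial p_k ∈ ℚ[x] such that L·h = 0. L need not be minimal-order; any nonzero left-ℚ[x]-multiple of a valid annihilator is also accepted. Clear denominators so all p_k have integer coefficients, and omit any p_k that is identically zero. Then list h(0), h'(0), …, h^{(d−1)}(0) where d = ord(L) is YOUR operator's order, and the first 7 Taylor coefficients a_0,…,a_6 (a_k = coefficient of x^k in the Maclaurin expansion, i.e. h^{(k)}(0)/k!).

f: a_k = 0, -6, 0, 4, 0, -4/5, 0, …
h₀=f(r): pull back L_f along r ⇒ L₀.
L = 4 + (4 + 24·x + 48·x^2 + 32·x^3)·Dx + (1 + 8·x + 24·x^2 + 32·x^3 + 16·x^4)·Dx^2  (order 2).
h: a_k = 0, -6, 12, -20, 24, -4/5, -120, …
ICs: h(0) = 0, h′(0) = -6.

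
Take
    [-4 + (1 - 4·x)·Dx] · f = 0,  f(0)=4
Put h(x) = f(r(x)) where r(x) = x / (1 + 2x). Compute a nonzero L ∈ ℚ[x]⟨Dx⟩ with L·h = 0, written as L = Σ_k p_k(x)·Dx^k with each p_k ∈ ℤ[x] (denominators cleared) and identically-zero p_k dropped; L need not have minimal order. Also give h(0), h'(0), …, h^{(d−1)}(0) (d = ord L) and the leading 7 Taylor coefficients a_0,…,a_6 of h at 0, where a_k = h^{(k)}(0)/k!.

f: a_k = 4, 16, 64, 256, 1024, 4096, 16384, …
f∘r: x↦r, Dx↦Dx/r' in L_f ⇒ L₀.
L = 4 + (-1 + 4·x^2)·Dx  (order 1).
h: a_k = 4, 16, 32, 64, 128, 256, 512, …
ICs: h(0) = 4.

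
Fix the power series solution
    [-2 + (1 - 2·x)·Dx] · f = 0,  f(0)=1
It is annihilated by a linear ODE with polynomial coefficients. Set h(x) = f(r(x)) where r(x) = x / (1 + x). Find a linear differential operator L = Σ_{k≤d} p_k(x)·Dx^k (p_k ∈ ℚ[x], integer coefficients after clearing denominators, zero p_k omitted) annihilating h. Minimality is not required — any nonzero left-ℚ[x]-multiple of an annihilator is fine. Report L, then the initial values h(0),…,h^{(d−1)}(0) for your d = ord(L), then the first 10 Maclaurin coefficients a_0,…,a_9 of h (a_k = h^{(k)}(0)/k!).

f: a_k = 1, 2, 4, 8, 16, 32, 64, 128, 256, 512, …
Change of var in L_f (x↦r) gives L₀.
L = 2 + (-1 + x^2)·Dx  (order 1).
h: a_k = 1, 2, 2, 2, 2, 2, 2, 2, 2, 2, …
ICs: h(0) = 1.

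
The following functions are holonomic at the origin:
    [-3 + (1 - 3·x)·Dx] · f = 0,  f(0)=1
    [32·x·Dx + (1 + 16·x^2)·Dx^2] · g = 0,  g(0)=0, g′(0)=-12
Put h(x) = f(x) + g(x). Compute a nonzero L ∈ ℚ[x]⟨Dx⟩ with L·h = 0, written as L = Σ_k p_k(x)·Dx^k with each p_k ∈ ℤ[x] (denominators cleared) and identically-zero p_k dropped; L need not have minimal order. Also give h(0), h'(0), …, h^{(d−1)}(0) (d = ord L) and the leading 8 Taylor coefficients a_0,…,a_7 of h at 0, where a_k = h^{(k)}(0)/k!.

L = (-96 + 1152·x + 4608·x^2)·Dx + (43 - 96·x + 240·x^2 + 4608·x^3)·Dx^2 + (-3 - 7·x - 112·x^3 + 768·x^4)·Dx^3  (order 3).
h: a_k = 1, -9, 9, 91, 81, -1857/5, 729, 64461/7, …
ICs: h(0) = 1, h′(0) = -9, h′′(0) = 18.

f: a_k = 1, 3, 9, 27, 81, 243, 729, 2187, …
g: a_k = 0, -12, 0, 64, 0, -3072/5, 0, 49152/7, …
L₀ := lclm(L_f,L_g); ord L₀ ≤ 1+2.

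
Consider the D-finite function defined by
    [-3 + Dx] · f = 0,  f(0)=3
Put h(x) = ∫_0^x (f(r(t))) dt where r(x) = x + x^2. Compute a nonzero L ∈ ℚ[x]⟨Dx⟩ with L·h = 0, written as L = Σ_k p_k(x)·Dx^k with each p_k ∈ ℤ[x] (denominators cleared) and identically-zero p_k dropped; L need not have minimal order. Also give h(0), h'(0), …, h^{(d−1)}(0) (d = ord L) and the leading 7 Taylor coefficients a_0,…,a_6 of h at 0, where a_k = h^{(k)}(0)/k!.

L = (-3 - 6·x)·Dx + Dx^2  (order 2).
h: a_k = 0, 3, 9/2, 15/2, 81/8, 513/40, 1161/80, …
ICs: h(0) = 0, h′(0) = 3.

f: a_k = 3, 9, 27/2, 27/2, 81/8, 243/40, 243/80, …
Substitute x→r, Dx→(1/r')Dx; clear ⇒ L₀.
h=∫h₀ ⇒ L = L₀·Dx.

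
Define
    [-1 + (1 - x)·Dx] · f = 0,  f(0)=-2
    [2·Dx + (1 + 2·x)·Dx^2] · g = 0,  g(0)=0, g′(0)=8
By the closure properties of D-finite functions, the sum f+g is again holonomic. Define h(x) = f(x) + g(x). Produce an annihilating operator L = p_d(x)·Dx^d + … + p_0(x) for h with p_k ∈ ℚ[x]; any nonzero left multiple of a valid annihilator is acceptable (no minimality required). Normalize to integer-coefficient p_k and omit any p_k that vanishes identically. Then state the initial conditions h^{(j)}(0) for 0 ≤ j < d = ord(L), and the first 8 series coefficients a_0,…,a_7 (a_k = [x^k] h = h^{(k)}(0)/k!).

L = (14 + 4·x)·Dx + (-1 + 20·x + 8·x^2)·Dx^2 + (-2 - 3·x + 3·x^2 + 2·x^3)·Dx^3  (order 3).
h: a_k = -2, 6, -10, 26/3, -18, 118/5, -134/3, 498/7, …
ICs: h(0) = -2, h′(0) = 6, h′′(0) = -20.

f: a_k = -2, -2, -2, -2, -2, -2, -2, -2, …
g: a_k = 0, 8, -8, 32/3, -16, 128/5, -128/3, 512/7, …
Sum ⇒ L₀ = lclm(L_f,L_g) in ℚ(x)⟨Dx⟩.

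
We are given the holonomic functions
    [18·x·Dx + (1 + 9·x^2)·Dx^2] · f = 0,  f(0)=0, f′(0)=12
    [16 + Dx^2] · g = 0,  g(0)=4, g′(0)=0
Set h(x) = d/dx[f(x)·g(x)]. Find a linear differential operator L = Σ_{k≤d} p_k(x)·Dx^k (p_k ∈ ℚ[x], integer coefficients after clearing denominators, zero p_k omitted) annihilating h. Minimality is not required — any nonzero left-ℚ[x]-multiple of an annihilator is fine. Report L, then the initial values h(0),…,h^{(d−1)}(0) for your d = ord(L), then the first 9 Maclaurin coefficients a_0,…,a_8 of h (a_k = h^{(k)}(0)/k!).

L = (524992 + 14103936·x^2 + 183342528·x^4 + 608394240·x^6 + 1431032832·x^8 + 3627970560·x^10 + 8707129344·x^12) + (314208·x + 11036736·x^3 + 108591840·x^5 + 419904000·x^7 + 1209323520·x^9 + 2176782336·x^11)·Dx + (38012 + 1098792·x^2 + 14837580·x^4 + 64186992·x^6 + 209112192·x^8 + 589545216·x^10 + 1088391168·x^12)·Dx^2 + (19638·x + 689796·x^3 + 6786990·x^5 + 26244000·x^7 + 75582720·x^9 + 136048896·x^11)·Dx^3 + (325 + 13581·x^2 + 211167·x^4 + 1635147·x^6 + 7479540·x^8 + 22674816·x^10 + 34012224·x^12)·Dx^4  (order 4).
h: a_k = 48, 0, -1584, 0, 12208, 0, -1368016/15, 0, 5302992/7, …
ICs: h(0) = 48, h′(0) = 0, h′′(0) = -3168, h′′′(0) = 0.

f: a_k = 0, 12, 0, -36, 0, 972/5, 0, -8748/7, 0, …
g: a_k = 4, 0, -32, 0, 128/3, 0, -1024/45, 0, 2048/315, …
h₀=f·g: eliminate ⇒ L₀, order ≤ 2·2.
h₀' ⇒ L via d/dx closure of L₀.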